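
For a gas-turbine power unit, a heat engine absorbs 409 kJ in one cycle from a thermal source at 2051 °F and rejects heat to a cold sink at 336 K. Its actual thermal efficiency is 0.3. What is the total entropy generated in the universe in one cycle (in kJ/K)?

ΔS_univ ≈ 0.559 kJ/K

T_H = 2051 °F → (2051 − 32) × 5/9 = 1121.67 °C = 1394.82 K.
W = η·Q_H = 0.3 × 409 = 122.7 kJ, so Q_C = Q_H − W = 286.3 kJ.
Entropy balance on the reservoirs: −Q_H/T_H = -0.2932 kJ/K, +Q_C/T_C = 0.8521 kJ/K.
ΔS_univ = −Q_H/T_H + Q_C/T_C = 0.559 kJ/K (> 0, since η = 0.3 < η_Carnot = 0.759).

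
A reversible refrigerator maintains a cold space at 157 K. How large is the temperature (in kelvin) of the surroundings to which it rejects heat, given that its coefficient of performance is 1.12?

T_H ≈ 297.2 K

COP_R = T_C/(T_H − T_C) ⇒ T_H = T_C·(1 + 1/COP_R) = 157.00 × (1 + 1/1.12) = 297.2 K.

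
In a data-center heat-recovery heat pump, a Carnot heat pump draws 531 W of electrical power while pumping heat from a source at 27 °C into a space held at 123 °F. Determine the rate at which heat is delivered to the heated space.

Q̇_H ≈ 7297 W

T_H = 123 °F → (123 − 32) × 5/9 = 50.56 °C = 323.71 K.
T_C = 27 °C → 27 + 273.15 = 300.15 K.
The Carnot heat-pump COP is COP_HP = T_H/(T_H − T_C) = 323.71/23.56 = 13.7422.
Q_H = COP_HP · W = 13.7422 × 531 = 7297 W.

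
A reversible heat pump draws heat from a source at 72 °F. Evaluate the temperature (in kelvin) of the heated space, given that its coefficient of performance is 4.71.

T_H ≈ 375.0 K

T_C = 72 °F → (72 − 32) × 5/9 = 22.22 °C = 295.37 K.
COP_HP = T_H/(T_H − T_C) ⇒ T_H = T_C·COP_HP/(COP_HP − 1) = 295.37 × 4.71/(4.71 − 1) = 375.0 K.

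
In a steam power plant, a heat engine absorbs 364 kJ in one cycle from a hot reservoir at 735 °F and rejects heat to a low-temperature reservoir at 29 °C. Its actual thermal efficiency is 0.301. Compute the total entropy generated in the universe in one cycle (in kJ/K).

T_H = 735 °F → (735 − 32) × 5/9 = 390.56 °C = 663.71 K.
T_C = 29 °C → 29 + 273.15 = 302.15 K.
W = η·Q_H = 0.301 × 364 = 109.6 kJ, so Q_C = Q_H − W = 254.4 kJ.
The hot reservoir loses entropy Q_H/T_H = 364/663.71 = 0.5484 kJ/K; the cold reservoir gains Q_C/T_C = 254.4/302.15 = 0.8421 kJ/K.
ΔS_univ = −Q_H/T_H + Q_C/T_C = 0.294 kJ/K (> 0, since η = 0.301 < η_Carnot = 0.545).

ΔS_univ ≈ 0.294 kJ/K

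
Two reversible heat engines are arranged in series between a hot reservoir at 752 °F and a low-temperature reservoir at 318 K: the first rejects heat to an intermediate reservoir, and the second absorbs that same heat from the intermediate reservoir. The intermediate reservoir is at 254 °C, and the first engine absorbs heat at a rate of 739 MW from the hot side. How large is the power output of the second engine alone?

Ẇ₂ ≈ 230 MW

T_H = 752 °F → (752 − 32) × 5/9 = 400.00 °C = 673.15 K.
T_m = 254 °C → 254 + 273.15 = 527.15 K.
Heat entering the second stage: Q_m = Q_H·(T_m/T_H) = 739 × 527.15/673.15 = 579 MW.
Second-stage efficiency η₂ = 1 − T_C/T_m = 1 − 318.00/527.15 = 0.3968, so W₂ = η₂·Q_m = 230 MW.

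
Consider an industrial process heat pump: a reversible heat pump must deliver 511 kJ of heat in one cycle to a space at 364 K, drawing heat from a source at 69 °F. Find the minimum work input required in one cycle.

W_in ≈ 98.7 kJ

T_C = 69 °F → (69 − 32) × 5/9 = 20.56 °C = 293.71 K.
Reversible heating COP: COP_HP = T_H/(T_H − T_C) = 364.00/70.29 = 5.1782.
W = Q_H/COP_HP = 511/5.1782 = 98.7 kJ.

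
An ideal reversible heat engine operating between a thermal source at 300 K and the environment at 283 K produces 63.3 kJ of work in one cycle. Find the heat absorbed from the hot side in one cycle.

The Carnot efficiency is η = 1 − T_C/T_H = 1 − 283.00/300.00 = 0.0567.
Q_H = W/η = 63.3/0.0567 = 1117 kJ.

Q_H ≈ 1117 kJ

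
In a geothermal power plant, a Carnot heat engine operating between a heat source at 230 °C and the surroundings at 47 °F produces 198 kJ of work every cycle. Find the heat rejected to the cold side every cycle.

T_H = 230 °C → 230 + 273.15 = 503.15 K.
T_C = 47 °F → (47 − 32) × 5/9 = 8.33 °C = 281.48 K.
η_rev = 1 − T_C/T_H = 1 − 281.48/503.15 = 0.4406.
Since Q_C/Q_H = T_C/T_H and Q_H = W/η, Q_C = W·T_C/(T_H − T_C) = 198 × 281.48/221.67 = 251.4 kJ.

Q_C ≈ 251.4 kJ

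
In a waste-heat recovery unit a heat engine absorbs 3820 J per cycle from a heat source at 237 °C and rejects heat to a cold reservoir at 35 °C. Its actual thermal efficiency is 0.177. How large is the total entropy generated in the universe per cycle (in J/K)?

T_H = 237 °C → 237 + 273.15 = 510.15 K.
T_C = 35 °C → 35 + 273.15 = 308.15 K.
W = η·Q_H = 0.177 × 3820 = 676.1 J, so Q_C = Q_H − W = 3144 J.
The hot reservoir loses entropy Q_H/T_H = 3820/510.15 = 7.488 J/K; the cold reservoir gains Q_C/T_C = 3144/308.15 = 10.20 J/K.
ΔS_univ = −Q_H/T_H + Q_C/T_C = 2.71 J/K (> 0, since η = 0.177 < η_Carnot = 0.396).

ΔS_univ ≈ 2.71 J/K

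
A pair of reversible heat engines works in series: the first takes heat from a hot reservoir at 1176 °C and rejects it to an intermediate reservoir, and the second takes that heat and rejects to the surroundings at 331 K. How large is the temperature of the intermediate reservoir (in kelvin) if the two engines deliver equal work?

T_H = 1176 °C → 1176 + 273.15 = 1449.15 K.
For reversible stages Q_m = Q_H·(T_m/T_H). Setting W₁ = Q_H(1 − T_m/T_H) equal to W₂ = Q_m(1 − T_C/T_m) = Q_H·(T_m − T_C)/T_H gives T_H − T_m = T_m − T_C, so T_m = (T_H + T_C)/2 = (1449.15 + 331.00)/2 = 890.1 K.

T_m ≈ 890.1 K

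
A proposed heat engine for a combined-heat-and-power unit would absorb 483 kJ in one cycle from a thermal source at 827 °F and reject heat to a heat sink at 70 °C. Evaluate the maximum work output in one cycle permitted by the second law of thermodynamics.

W_max ≈ 251.1 kJ

T_H = 827 °F → (827 − 32) × 5/9 = 441.67 °C = 714.82 K.
T_C = 70 °C → 70 + 273.15 = 343.15 K.
No engine can exceed the Carnot limit: η_max = 1 − T_C/T_H = 1 − 343.15/714.82 = 0.5199.
W_max = η_max · Q_H = 0.5199 × 483 = 251.1 kJ.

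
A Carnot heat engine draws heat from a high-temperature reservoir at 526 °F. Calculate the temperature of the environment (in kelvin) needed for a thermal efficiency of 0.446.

T_C ≈ 303.4 K

T_H = 526 °F → (526 − 32) × 5/9 = 274.44 °C = 547.59 K.
From η = 1 − T_C/T_H, T_C = T_H·(1 − η) = 547.59 × (1 − 0.446) = 303.4 K.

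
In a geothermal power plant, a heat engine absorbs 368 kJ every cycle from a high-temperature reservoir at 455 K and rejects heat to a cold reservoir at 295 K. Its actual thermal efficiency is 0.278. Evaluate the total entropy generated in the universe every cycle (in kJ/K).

ΔS_univ ≈ 0.09187 kJ/K

W = η·Q_H = 0.278 × 368 = 102.3 kJ, so Q_C = Q_H − W = 265.7 kJ.
Entropy balance on the reservoirs: −Q_H/T_H = -0.8088 kJ/K, +Q_C/T_C = 0.9007 kJ/K.
ΔS_univ = −Q_H/T_H + Q_C/T_C = 0.09187 kJ/K (> 0, since η = 0.278 < η_Carnot = 0.352).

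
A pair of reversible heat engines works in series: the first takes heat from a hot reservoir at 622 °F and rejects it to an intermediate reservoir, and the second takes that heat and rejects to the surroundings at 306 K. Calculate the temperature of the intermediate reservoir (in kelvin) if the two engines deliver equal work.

T_m ≈ 453 K

T_H = 622 °F → (622 − 32) × 5/9 = 327.78 °C = 600.93 K.
For reversible stages Q_m = Q_H·(T_m/T_H). Setting W₁ = Q_H(1 − T_m/T_H) equal to W₂ = Q_m(1 − T_C/T_m) = Q_H·(T_m − T_C)/T_H gives T_H − T_m = T_m − T_C, so T_m = (T_H + T_C)/2 = (600.93 + 306.00)/2 = 453 K.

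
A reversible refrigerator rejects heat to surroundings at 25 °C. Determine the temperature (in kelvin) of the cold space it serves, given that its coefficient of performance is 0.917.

T_C ≈ 142.6 K

T_H = 25 °C → 25 + 273.15 = 298.15 K.
COP_R = T_C/(T_H − T_C) ⇒ T_C = T_H·COP_R/(1 + COP_R) = 298.15 × 0.917/(1 + 0.917) = 142.6 K.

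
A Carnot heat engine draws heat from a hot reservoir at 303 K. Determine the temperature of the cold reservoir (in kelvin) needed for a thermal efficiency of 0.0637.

From η = 1 − T_C/T_H, T_C = T_H·(1 − η) = 303.00 × (1 − 0.0637) = 284 K.

T_C ≈ 284 K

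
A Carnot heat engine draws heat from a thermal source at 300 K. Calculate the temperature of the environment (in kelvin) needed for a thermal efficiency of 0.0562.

From η = 1 − T_C/T_H, T_C = T_H·(1 − η) = 300.00 × (1 − 0.0562) = 283 K.

T_C ≈ 283 K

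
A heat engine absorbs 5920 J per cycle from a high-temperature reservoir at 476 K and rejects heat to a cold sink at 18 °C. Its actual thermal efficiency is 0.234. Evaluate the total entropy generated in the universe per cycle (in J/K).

T_C = 18 °C → 18 + 273.15 = 291.15 K.
W = η·Q_H = 0.234 × 5920 = 1385 J, so Q_C = Q_H − W = 4535 J.
Entropy balance on the reservoirs: −Q_H/T_H = -12.44 J/K, +Q_C/T_C = 15.58 J/K.
ΔS_univ = −Q_H/T_H + Q_C/T_C = 3.14 J/K (> 0, since η = 0.234 < η_Carnot = 0.388).

ΔS_univ ≈ 3.14 J/K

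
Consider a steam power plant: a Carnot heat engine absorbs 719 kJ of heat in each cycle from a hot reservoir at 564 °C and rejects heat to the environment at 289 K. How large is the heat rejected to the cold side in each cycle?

T_H = 564 °C → 564 + 273.15 = 837.15 K.
Carnot efficiency: η = 1 − T_C/T_H = 1 − 289.00/837.15 = 0.6548.
For a reversible cycle Q_C/Q_H = T_C/T_H, so Q_C = 719 × 289.00/837.15 = 248 kJ.

Q_C ≈ 248 kJ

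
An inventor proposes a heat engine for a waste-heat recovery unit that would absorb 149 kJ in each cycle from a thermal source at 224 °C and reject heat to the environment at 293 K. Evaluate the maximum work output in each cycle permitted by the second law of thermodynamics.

T_H = 224 °C → 224 + 273.15 = 497.15 K.
By the Carnot theorem, η_max = 1 − T_C/T_H = 1 − 293.00/497.15 = 0.4106.
W_max = η_max · Q_H = 0.4106 × 149 = 61.19 kJ.

W_max ≈ 61.19 kJ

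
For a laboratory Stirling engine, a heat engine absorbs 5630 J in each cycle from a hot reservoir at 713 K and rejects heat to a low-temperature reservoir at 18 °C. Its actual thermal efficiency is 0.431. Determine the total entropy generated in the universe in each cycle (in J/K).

ΔS_univ ≈ 3.11 J/K

T_C = 18 °C → 18 + 273.15 = 291.15 K.
W = η·Q_H = 0.431 × 5630 = 2427 J, so Q_C = Q_H − W = 3203 J.
Reservoir entropy changes: ΔS_H = −Q_H/T_H = −5630/713.00 = -7.896 J/K and ΔS_C = +Q_C/T_C = 3203/291.15 = 11.00 J/K.
ΔS_univ = −Q_H/T_H + Q_C/T_C = 3.11 J/K (> 0, since η = 0.431 < η_Carnot = 0.592).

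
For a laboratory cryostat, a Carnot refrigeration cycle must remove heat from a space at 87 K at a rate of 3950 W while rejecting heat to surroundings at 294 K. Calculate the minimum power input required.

Ẇ_in ≈ 9400 W

Carnot COP: COP_R = T_C/(T_H − T_C) = 87.00/207.00 = 0.4203.
W = Q_C/COP_R = 3950/0.4203 = 9400 W.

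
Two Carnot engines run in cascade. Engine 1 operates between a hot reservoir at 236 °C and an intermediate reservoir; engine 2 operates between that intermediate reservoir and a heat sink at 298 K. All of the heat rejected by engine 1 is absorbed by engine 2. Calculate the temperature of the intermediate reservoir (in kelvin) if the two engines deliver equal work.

T_H = 236 °C → 236 + 273.15 = 509.15 K.
For reversible stages Q_m = Q_H·(T_m/T_H). Setting W₁ = Q_H(1 − T_m/T_H) equal to W₂ = Q_m(1 − T_C/T_m) = Q_H·(T_m − T_C)/T_H gives T_H − T_m = T_m − T_C, so T_m = (T_H + T_C)/2 = (509.15 + 298.00)/2 = 404 K.

T_m ≈ 404 K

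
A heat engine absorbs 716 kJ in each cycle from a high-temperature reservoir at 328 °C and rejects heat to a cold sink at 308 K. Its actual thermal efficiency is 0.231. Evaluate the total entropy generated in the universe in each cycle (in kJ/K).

ΔS_univ ≈ 0.597 kJ/K

T_H = 328 °C → 328 + 273.15 = 601.15 K.
W = η·Q_H = 0.231 × 716 = 165.4 kJ, so Q_C = Q_H − W = 550.6 kJ.
Entropy balance on the reservoirs: −Q_H/T_H = -1.191 kJ/K, +Q_C/T_C = 1.788 kJ/K.
ΔS_univ = −Q_H/T_H + Q_C/T_C = 0.597 kJ/K (> 0, since η = 0.231 < η_Carnot = 0.488).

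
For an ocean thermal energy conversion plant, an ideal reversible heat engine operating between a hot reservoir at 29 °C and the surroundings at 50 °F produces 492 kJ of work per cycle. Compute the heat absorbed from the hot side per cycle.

T_H = 29 °C → 29 + 273.15 = 302.15 K.
T_C = 50 °F → (50 − 32) × 5/9 = 10.00 °C = 283.15 K.
η_rev = 1 − T_C/T_H = 1 − 283.15/302.15 = 0.0629.
Q_H = W/η = 492/0.0629 = 7820 kJ.

Q_H ≈ 7820 kJ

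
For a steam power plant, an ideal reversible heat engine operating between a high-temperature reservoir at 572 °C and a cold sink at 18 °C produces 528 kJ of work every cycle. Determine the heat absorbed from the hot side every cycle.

T_H = 572 °C → 572 + 273.15 = 845.15 K.
T_C = 18 °C → 18 + 273.15 = 291.15 K.
Carnot efficiency: η = 1 − T_C/T_H = 1 − 291.15/845.15 = 0.6555.
Q_H = W/η = 528/0.6555 = 805 kJ.

Q_H ≈ 805 kJ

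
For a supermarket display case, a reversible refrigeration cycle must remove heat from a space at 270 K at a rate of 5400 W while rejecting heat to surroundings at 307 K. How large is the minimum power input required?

COP_R = T_C/(T_H − T_C) = 270.00/37.00 = 7.2973.
W = Q_C/COP_R = 5400/7.2973 = 740 W.

Ẇ_in ≈ 740 W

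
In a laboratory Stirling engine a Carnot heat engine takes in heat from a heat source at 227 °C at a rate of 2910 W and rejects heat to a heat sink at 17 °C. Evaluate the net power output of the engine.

T_H = 227 °C → 227 + 273.15 = 500.15 K.
T_C = 17 °C → 17 + 273.15 = 290.15 K.
η_rev = 1 − T_C/T_H = 1 − 290.15/500.15 = 0.4199.
W = η·Q_H = 0.4199 × 2910 = 1220 W.

Ẇ ≈ 1220 W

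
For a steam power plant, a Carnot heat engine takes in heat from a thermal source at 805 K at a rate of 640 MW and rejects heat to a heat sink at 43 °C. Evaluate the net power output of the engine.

T_C = 43 °C → 43 + 273.15 = 316.15 K.
Since the cycle is reversible, η = 1 − T_C/T_H = 1 − 316.15/805.00 = 0.6073.
W = η·Q_H = 0.6073 × 640 = 388.7 MW.

Ẇ ≈ 388.7 MW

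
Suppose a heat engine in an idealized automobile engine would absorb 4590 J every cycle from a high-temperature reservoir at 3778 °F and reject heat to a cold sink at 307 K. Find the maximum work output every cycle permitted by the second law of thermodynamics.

T_H = 3778 °F → (3778 − 32) × 5/9 = 2081.11 °C = 2354.26 K.
By the Carnot theorem, η_max = 1 − T_C/T_H = 1 − 307.00/2354.26 = 0.8696.
W_max = η_max · Q_H = 0.8696 × 4590 = 3991 J.

W_max ≈ 3991 J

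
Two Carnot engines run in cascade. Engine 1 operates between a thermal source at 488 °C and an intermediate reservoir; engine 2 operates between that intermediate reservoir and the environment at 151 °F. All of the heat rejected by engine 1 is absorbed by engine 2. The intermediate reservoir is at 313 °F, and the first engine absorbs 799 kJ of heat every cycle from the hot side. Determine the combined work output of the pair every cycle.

W_total ≈ 443 kJ

T_H = 488 °C → 488 + 273.15 = 761.15 K.
T_C = 151 °F → (151 − 32) × 5/9 = 66.11 °C = 339.26 K.
Two reversible stages in series are equivalent to a single Carnot engine between T_H and T_C, so η_total = 1 − T_C/T_H = 1 − 339.26/761.15 = 0.5543.
W_total = η_total · Q_H = 0.5543 × 799 = 443 kJ.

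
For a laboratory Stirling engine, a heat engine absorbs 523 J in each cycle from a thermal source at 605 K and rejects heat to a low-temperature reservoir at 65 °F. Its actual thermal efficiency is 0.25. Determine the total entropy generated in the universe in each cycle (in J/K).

ΔS_univ ≈ 0.481 J/K

T_C = 65 °F → (65 − 32) × 5/9 = 18.33 °C = 291.48 K.
W = η·Q_H = 0.25 × 523 = 130.8 J, so Q_C = Q_H − W = 392.2 J.
Reservoir entropy changes: ΔS_H = −Q_H/T_H = −523/605.00 = -0.8645 J/K and ΔS_C = +Q_C/T_C = 392.2/291.48 = 1.346 J/K.
ΔS_univ = −Q_H/T_H + Q_C/T_C = 0.481 J/K (> 0, since η = 0.25 < η_Carnot = 0.518).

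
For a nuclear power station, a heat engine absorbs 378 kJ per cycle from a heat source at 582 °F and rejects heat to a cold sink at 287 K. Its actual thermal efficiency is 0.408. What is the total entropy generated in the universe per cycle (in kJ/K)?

ΔS_univ ≈ 0.127 kJ/K

T_H = 582 °F → (582 − 32) × 5/9 = 305.56 °C = 578.71 K.
W = η·Q_H = 0.408 × 378 = 154.2 kJ, so Q_C = Q_H − W = 223.8 kJ.
Reservoir entropy changes: ΔS_H = −Q_H/T_H = −378/578.71 = -0.6532 kJ/K and ΔS_C = +Q_C/T_C = 223.8/287.00 = 0.7797 kJ/K.
ΔS_univ = −Q_H/T_H + Q_C/T_C = 0.127 kJ/K (> 0, since η = 0.408 < η_Carnot = 0.504).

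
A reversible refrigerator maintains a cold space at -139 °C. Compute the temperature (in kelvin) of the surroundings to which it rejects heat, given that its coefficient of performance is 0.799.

T_H ≈ 302 K

T_C = -139 °C → -139 + 273.15 = 134.15 K.
COP_R = T_C/(T_H − T_C) ⇒ T_H = T_C·(1 + 1/COP_R) = 134.15 × (1 + 1/0.799) = 302 K.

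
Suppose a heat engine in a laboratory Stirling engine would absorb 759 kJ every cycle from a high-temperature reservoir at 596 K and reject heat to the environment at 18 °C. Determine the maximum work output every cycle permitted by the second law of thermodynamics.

W_max ≈ 388.2 kJ

T_C = 18 °C → 18 + 273.15 = 291.15 K.
The upper bound on efficiency is η_max = 1 − T_C/T_H = 1 − 291.15/596.00 = 0.5115.
W_max = η_max · Q_H = 0.5115 × 759 = 388.2 kJ.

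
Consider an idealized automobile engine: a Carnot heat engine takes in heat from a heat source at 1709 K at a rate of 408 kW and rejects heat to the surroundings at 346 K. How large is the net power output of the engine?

Ẇ ≈ 325.4 kW

Since the cycle is reversible, η = 1 − T_C/T_H = 1 − 346.00/1709.00 = 0.7975.
W = η·Q_H = 0.7975 × 408 = 325.4 kW.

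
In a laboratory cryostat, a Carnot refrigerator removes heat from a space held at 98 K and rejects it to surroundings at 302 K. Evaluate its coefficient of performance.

COP_R ≈ 0.4804

For a reversible refrigerator, COP_R = T_C/(T_H − T_C) = 98.00/(302.00 − 98.00) = 0.4804.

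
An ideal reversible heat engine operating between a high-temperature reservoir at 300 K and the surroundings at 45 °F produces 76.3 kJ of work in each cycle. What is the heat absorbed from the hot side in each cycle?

T_C = 45 °F → (45 − 32) × 5/9 = 7.22 °C = 280.37 K.
Carnot efficiency: η = 1 − T_C/T_H = 1 − 280.37/300.00 = 0.0654.
Q_H = W/η = 76.3/0.0654 = 1170 kJ.

Q_H ≈ 1170 kJ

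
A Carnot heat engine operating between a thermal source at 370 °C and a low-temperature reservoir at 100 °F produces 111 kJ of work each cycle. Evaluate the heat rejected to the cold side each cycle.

Q_C ≈ 103.9 kJ

T_H = 370 °C → 370 + 273.15 = 643.15 K.
T_C = 100 °F → (100 − 32) × 5/9 = 37.78 °C = 310.93 K.
For a reversible engine, η = 1 − T_C/T_H = 1 − 310.93/643.15 = 0.5166.
Since Q_C/Q_H = T_C/T_H and Q_H = W/η, Q_C = W·T_C/(T_H − T_C) = 111 × 310.93/332.22 = 103.9 kJ.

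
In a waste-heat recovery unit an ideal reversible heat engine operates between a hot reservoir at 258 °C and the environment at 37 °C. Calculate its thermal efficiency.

η ≈ 0.4161

T_H = 258 °C → 258 + 273.15 = 531.15 K.
T_C = 37 °C → 37 + 273.15 = 310.15 K.
Since the cycle is reversible, η = 1 − T_C/T_H = 1 − 310.15/531.15 = 0.4161.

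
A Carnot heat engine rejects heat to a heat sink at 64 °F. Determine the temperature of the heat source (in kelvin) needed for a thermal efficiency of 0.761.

T_C = 64 °F → (64 − 32) × 5/9 = 17.78 °C = 290.93 K.
From η = 1 − T_C/T_H, solving for T_H gives T_H = T_C/(1 − η) = 290.93/(1 − 0.761) = 1220 K.

T_H ≈ 1220 K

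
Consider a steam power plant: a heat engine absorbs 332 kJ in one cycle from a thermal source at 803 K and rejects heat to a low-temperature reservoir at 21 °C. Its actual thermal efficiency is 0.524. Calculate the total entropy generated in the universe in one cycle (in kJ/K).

T_C = 21 °C → 21 + 273.15 = 294.15 K.
W = η·Q_H = 0.524 × 332 = 174.0 kJ, so Q_C = Q_H − W = 158.0 kJ.
The hot reservoir loses entropy Q_H/T_H = 332/803.00 = 0.4134 kJ/K; the cold reservoir gains Q_C/T_C = 158.0/294.15 = 0.5372 kJ/K.
ΔS_univ = −Q_H/T_H + Q_C/T_C = 0.1238 kJ/K (> 0, since η = 0.524 < η_Carnot = 0.634).

ΔS_univ ≈ 0.1238 kJ/K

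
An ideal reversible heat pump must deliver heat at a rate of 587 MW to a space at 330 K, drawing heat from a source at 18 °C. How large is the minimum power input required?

Ẇ_in ≈ 69.1 MW

T_C = 18 °C → 18 + 273.15 = 291.15 K.
Reversible heating COP: COP_HP = T_H/(T_H − T_C) = 330.00/38.85 = 8.4942.
W = Q_H/COP_HP = 587/8.4942 = 69.1 MW.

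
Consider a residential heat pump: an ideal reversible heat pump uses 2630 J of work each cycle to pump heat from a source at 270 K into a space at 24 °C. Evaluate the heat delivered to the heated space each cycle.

T_H = 24 °C → 24 + 273.15 = 297.15 K.
For a reversible heat pump, COP_HP = T_H/(T_H − T_C) = 297.15/27.15 = 10.9448.
Q_H = COP_HP · W = 10.9448 × 2630 = 28780 J.

Q_H ≈ 28780 J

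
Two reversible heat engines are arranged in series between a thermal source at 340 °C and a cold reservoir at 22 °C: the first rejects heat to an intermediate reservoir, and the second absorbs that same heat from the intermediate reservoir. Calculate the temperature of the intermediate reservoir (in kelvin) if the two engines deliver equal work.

T_m ≈ 454 K

T_H = 340 °C → 340 + 273.15 = 613.15 K.
T_C = 22 °C → 22 + 273.15 = 295.15 K.
For reversible stages Q_m = Q_H·(T_m/T_H). Setting W₁ = Q_H(1 − T_m/T_H) equal to W₂ = Q_m(1 − T_C/T_m) = Q_H·(T_m − T_C)/T_H gives T_H − T_m = T_m − T_C, so T_m = (T_H + T_C)/2 = (613.15 + 295.15)/2 = 454 K.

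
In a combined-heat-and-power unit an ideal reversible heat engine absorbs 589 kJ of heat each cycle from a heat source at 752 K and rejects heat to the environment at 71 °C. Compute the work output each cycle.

W ≈ 319 kJ

T_C = 71 °C → 71 + 273.15 = 344.15 K.
Since the cycle is reversible, η = 1 − T_C/T_H = 1 − 344.15/752.00 = 0.5424.
W = η·Q_H = 0.5424 × 589 = 319 kJ.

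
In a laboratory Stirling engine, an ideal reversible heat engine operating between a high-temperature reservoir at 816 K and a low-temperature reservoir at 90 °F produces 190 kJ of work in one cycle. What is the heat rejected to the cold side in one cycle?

Q_C ≈ 114 kJ

T_C = 90 °F → (90 − 32) × 5/9 = 32.22 °C = 305.37 K.
The Carnot efficiency is η = 1 − T_C/T_H = 1 − 305.37/816.00 = 0.6258.
Since Q_C/Q_H = T_C/T_H and Q_H = W/η, Q_C = W·T_C/(T_H − T_C) = 190 × 305.37/510.63 = 114 kJ.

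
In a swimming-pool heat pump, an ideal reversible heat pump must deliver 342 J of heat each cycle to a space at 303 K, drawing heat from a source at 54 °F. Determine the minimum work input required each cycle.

W_in ≈ 19.9 J

T_C = 54 °F → (54 − 32) × 5/9 = 12.22 °C = 285.37 K.
The Carnot heat-pump COP is COP_HP = T_H/(T_H − T_C) = 303.00/17.63 = 17.1888.
W = Q_H/COP_HP = 342/17.1888 = 19.9 J.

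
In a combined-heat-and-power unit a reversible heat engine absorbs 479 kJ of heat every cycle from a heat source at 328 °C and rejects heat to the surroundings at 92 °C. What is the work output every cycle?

T_H = 328 °C → 328 + 273.15 = 601.15 K.
T_C = 92 °C → 92 + 273.15 = 365.15 K.
For a reversible engine, η = 1 − T_C/T_H = 1 − 365.15/601.15 = 0.3926.
W = η·Q_H = 0.3926 × 479 = 188 kJ.

W ≈ 188 kJ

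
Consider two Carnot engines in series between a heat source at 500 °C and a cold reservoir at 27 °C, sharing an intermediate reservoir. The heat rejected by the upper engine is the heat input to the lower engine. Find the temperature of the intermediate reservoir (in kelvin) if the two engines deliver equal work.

T_m ≈ 536.6 K

T_H = 500 °C → 500 + 273.15 = 773.15 K.
T_C = 27 °C → 27 + 273.15 = 300.15 K.
For reversible stages Q_m = Q_H·(T_m/T_H). Setting W₁ = Q_H(1 − T_m/T_H) equal to W₂ = Q_m(1 − T_C/T_m) = Q_H·(T_m − T_C)/T_H gives T_H − T_m = T_m − T_C, so T_m = (T_H + T_C)/2 = (773.15 + 300.15)/2 = 536.6 K.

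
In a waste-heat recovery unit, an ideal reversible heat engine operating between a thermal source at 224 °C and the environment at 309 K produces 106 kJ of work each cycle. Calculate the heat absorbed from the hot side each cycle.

Q_H ≈ 280 kJ

T_H = 224 °C → 224 + 273.15 = 497.15 K.
For a reversible engine, η = 1 − T_C/T_H = 1 − 309.00/497.15 = 0.3785.
Q_H = W/η = 106/0.3785 = 280 kJ.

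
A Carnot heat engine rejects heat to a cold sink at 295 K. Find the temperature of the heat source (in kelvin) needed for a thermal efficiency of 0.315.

T_H ≈ 430.7 K

From η = 1 − T_C/T_H, solving for T_H gives T_H = T_C/(1 − η) = 295.00/(1 − 0.315) = 430.7 K.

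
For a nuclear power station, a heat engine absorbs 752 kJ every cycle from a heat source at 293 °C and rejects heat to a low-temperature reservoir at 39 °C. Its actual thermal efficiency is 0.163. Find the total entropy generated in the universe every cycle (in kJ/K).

ΔS_univ ≈ 0.688 kJ/K

T_H = 293 °C → 293 + 273.15 = 566.15 K.
T_C = 39 °C → 39 + 273.15 = 312.15 K.
W = η·Q_H = 0.163 × 752 = 122.6 kJ, so Q_C = Q_H − W = 629.4 kJ.
Reservoir entropy changes: ΔS_H = −Q_H/T_H = −752/566.15 = -1.328 kJ/K and ΔS_C = +Q_C/T_C = 629.4/312.15 = 2.016 kJ/K.
ΔS_univ = −Q_H/T_H + Q_C/T_C = 0.688 kJ/K (> 0, since η = 0.163 < η_Carnot = 0.449).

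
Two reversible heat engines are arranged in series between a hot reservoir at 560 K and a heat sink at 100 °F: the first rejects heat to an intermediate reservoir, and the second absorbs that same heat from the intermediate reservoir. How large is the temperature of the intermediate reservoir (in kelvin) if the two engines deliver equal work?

T_m ≈ 435.5 K

T_C = 100 °F → (100 − 32) × 5/9 = 37.78 °C = 310.93 K.
For reversible stages Q_m = Q_H·(T_m/T_H). Setting W₁ = Q_H(1 − T_m/T_H) equal to W₂ = Q_m(1 − T_C/T_m) = Q_H·(T_m − T_C)/T_H gives T_H − T_m = T_m − T_C, so T_m = (T_H + T_C)/2 = (560.00 + 310.93)/2 = 435.5 K.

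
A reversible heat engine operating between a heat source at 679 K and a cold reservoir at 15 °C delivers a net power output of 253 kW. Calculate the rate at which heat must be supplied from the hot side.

Q̇_H ≈ 439.5 kW

T_C = 15 °C → 15 + 273.15 = 288.15 K.
η_rev = 1 − T_C/T_H = 1 − 288.15/679.00 = 0.5756.
Q_H = W/η = 253/0.5756 = 439.5 kW.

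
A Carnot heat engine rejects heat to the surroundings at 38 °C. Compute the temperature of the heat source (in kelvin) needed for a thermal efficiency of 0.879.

T_H ≈ 2570 K

T_C = 38 °C → 38 + 273.15 = 311.15 K.
From η = 1 − T_C/T_H, solving for T_H gives T_H = T_C/(1 − η) = 311.15/(1 − 0.879) = 2570 K.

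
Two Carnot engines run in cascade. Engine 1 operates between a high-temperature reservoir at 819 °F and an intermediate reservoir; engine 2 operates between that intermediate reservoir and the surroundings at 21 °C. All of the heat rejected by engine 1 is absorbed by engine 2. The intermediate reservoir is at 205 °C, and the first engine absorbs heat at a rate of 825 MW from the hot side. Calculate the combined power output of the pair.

Ẇ_total ≈ 483 MW

T_H = 819 °F → (819 − 32) × 5/9 = 437.22 °C = 710.37 K.
T_C = 21 °C → 21 + 273.15 = 294.15 K.
Two reversible stages in series are equivalent to a single Carnot engine between T_H and T_C, so η_total = 1 − T_C/T_H = 1 − 294.15/710.37 = 0.5859.
W_total = η_total · Q_H = 0.5859 × 825 = 483 MW.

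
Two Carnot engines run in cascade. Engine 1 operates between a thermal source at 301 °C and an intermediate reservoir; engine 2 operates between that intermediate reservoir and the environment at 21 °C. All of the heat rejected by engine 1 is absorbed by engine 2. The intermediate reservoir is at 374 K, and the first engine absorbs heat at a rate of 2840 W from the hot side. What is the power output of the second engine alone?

Ẇ₂ ≈ 395.0 W

T_H = 301 °C → 301 + 273.15 = 574.15 K.
T_C = 21 °C → 21 + 273.15 = 294.15 K.
Heat entering the second stage: Q_m = Q_H·(T_m/T_H) = 2840 × 374.00/574.15 = 1850 W.
Second-stage efficiency η₂ = 1 − T_C/T_m = 1 − 294.15/374.00 = 0.2135, so W₂ = η₂·Q_m = 395.0 W.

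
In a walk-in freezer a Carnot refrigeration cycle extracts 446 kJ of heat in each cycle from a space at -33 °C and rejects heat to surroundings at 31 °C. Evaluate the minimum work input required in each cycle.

T_H = 31 °C → 31 + 273.15 = 304.15 K.
T_C = -33 °C → -33 + 273.15 = 240.15 K.
COP_R = T_C/(T_H − T_C) = 240.15/64.00 = 3.7523.
W = Q_C/COP_R = 446/3.7523 = 119 kJ.

W_in ≈ 119 kJ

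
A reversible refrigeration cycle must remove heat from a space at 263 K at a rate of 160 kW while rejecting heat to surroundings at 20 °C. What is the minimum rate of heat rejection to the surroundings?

Q̇_H ≈ 178 kW

T_H = 20 °C → 20 + 273.15 = 293.15 K.
For a reversible cycle Q_H/Q_C = T_H/T_C, so Q_H = Q_C·T_H/T_C = 160 × 293.15/263.00 = 178 kW.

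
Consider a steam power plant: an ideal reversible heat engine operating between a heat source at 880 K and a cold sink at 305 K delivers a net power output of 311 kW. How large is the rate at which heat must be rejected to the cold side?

η_rev = 1 − T_C/T_H = 1 − 305.00/880.00 = 0.6534.
Since Q_C/Q_H = T_C/T_H and Q_H = W/η, Q_C = W·T_C/(T_H − T_C) = 311 × 305.00/575.00 = 165.0 kW.

Q̇_C ≈ 165.0 kW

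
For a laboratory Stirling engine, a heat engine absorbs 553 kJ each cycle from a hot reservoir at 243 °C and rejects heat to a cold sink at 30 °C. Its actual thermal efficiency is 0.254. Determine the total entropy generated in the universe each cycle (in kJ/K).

T_H = 243 °C → 243 + 273.15 = 516.15 K.
T_C = 30 °C → 30 + 273.15 = 303.15 K.
W = η·Q_H = 0.254 × 553 = 140.5 kJ, so Q_C = Q_H − W = 412.5 kJ.
The hot reservoir loses entropy Q_H/T_H = 553/516.15 = 1.071 kJ/K; the cold reservoir gains Q_C/T_C = 412.5/303.15 = 1.361 kJ/K.
ΔS_univ = −Q_H/T_H + Q_C/T_C = 0.289 kJ/K (> 0, since η = 0.254 < η_Carnot = 0.413).

ΔS_univ ≈ 0.289 kJ/K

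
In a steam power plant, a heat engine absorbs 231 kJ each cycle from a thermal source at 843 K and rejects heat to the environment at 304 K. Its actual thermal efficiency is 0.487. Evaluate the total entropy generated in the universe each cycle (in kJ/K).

ΔS_univ ≈ 0.1158 kJ/K

W = η·Q_H = 0.487 × 231 = 112.5 kJ, so Q_C = Q_H − W = 118.5 kJ.
Reservoir entropy changes: ΔS_H = −Q_H/T_H = −231/843.00 = -0.2740 kJ/K and ΔS_C = +Q_C/T_C = 118.5/304.00 = 0.3898 kJ/K.
ΔS_univ = −Q_H/T_H + Q_C/T_C = 0.1158 kJ/K (> 0, since η = 0.487 < η_Carnot = 0.639).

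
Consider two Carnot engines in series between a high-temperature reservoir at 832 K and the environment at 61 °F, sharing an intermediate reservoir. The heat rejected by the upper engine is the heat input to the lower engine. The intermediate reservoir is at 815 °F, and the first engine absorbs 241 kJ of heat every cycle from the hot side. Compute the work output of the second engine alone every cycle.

T_C = 61 °F → (61 − 32) × 5/9 = 16.11 °C = 289.26 K.
T_m = 815 °F → (815 − 32) × 5/9 = 435.00 °C = 708.15 K.
Heat entering the second stage: Q_m = Q_H·(T_m/T_H) = 241 × 708.15/832.00 = 205.1 kJ.
Second-stage efficiency η₂ = 1 − T_C/T_m = 1 − 289.26/708.15 = 0.5915, so W₂ = η₂·Q_m = 121.3 kJ.

W₂ ≈ 121.3 kJ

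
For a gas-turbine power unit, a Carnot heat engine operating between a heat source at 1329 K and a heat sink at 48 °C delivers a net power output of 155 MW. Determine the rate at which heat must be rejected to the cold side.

Q̇_C ≈ 49.39 MW

T_C = 48 °C → 48 + 273.15 = 321.15 K.
Carnot efficiency: η = 1 − T_C/T_H = 1 − 321.15/1329.00 = 0.7584.
Since Q_C/Q_H = T_C/T_H and Q_H = W/η, Q_C = W·T_C/(T_H − T_C) = 155 × 321.15/1007.85 = 49.39 MW.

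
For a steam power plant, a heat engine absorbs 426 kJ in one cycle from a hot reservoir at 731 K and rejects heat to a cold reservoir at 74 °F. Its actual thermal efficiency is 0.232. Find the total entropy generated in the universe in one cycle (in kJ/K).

T_C = 74 °F → (74 − 32) × 5/9 = 23.33 °C = 296.48 K.
W = η·Q_H = 0.232 × 426 = 98.83 kJ, so Q_C = Q_H − W = 327.2 kJ.
Entropy balance on the reservoirs: −Q_H/T_H = -0.5828 kJ/K, +Q_C/T_C = 1.103 kJ/K.
ΔS_univ = −Q_H/T_H + Q_C/T_C = 0.5207 kJ/K (> 0, since η = 0.232 < η_Carnot = 0.594).

ΔS_univ ≈ 0.5207 kJ/K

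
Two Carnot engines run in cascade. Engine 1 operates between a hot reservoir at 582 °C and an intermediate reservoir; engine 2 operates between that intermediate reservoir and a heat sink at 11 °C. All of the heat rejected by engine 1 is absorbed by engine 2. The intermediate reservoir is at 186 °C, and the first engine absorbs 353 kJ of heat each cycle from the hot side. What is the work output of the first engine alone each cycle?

T_H = 582 °C → 582 + 273.15 = 855.15 K.
T_C = 11 °C → 11 + 273.15 = 284.15 K.
T_m = 186 °C → 186 + 273.15 = 459.15 K.
First-stage efficiency η₁ = 1 − T_m/T_H = 1 − 459.15/855.15 = 0.4631.
W₁ = η₁·Q_H = 0.4631 × 353 = 163 kJ.

W₁ ≈ 163 kJ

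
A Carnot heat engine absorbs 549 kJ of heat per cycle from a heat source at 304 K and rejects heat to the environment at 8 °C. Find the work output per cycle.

T_C = 8 °C → 8 + 273.15 = 281.15 K.
The Carnot efficiency is η = 1 − T_C/T_H = 1 − 281.15/304.00 = 0.0752.
W = η·Q_H = 0.0752 × 549 = 41.3 kJ.

W ≈ 41.3 kJ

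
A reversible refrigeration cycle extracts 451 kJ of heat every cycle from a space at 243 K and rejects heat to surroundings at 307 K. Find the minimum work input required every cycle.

W_in ≈ 119 kJ

COP_R = T_C/(T_H − T_C) = 243.00/64.00 = 3.7969.
W = Q_C/COP_R = 451/3.7969 = 119 kJ.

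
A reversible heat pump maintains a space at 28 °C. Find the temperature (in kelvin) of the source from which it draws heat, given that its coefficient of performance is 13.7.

T_C ≈ 279.2 K

T_H = 28 °C → 28 + 273.15 = 301.15 K.
COP_HP = T_H/(T_H − T_C) ⇒ T_C = T_H·(COP_HP − 1)/COP_HP = 301.15 × (13.7 − 1)/13.7 = 279.2 K.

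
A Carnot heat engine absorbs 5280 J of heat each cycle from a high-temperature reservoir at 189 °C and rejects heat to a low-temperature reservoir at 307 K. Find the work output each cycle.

T_H = 189 °C → 189 + 273.15 = 462.15 K.
η_rev = 1 − T_C/T_H = 1 − 307.00/462.15 = 0.3357.
W = η·Q_H = 0.3357 × 5280 = 1773 J.

W ≈ 1773 J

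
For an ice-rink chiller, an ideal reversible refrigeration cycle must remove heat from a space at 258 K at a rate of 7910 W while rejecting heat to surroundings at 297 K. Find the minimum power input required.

The reversible coefficient of performance is COP_R = T_C/(T_H − T_C) = 258.00/39.00 = 6.6154.
W = Q_C/COP_R = 7910/6.6154 = 1200 W.

Ẇ_in ≈ 1200 W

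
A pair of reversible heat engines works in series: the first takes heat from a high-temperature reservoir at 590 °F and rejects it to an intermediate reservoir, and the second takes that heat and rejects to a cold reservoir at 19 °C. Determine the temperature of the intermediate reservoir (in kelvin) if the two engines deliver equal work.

T_H = 590 °F → (590 − 32) × 5/9 = 310.00 °C = 583.15 K.
T_C = 19 °C → 19 + 273.15 = 292.15 K.
For reversible stages Q_m = Q_H·(T_m/T_H). Setting W₁ = Q_H(1 − T_m/T_H) equal to W₂ = Q_m(1 − T_C/T_m) = Q_H·(T_m − T_C)/T_H gives T_H − T_m = T_m − T_C, so T_m = (T_H + T_C)/2 = (583.15 + 292.15)/2 = 437.6 K.

T_m ≈ 437.6 K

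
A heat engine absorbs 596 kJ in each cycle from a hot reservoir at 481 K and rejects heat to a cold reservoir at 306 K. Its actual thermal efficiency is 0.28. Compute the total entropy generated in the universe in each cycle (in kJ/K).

ΔS_univ ≈ 0.163 kJ/K

W = η·Q_H = 0.28 × 596 = 166.9 kJ, so Q_C = Q_H − W = 429.1 kJ.
The hot reservoir loses entropy Q_H/T_H = 596/481.00 = 1.239 kJ/K; the cold reservoir gains Q_C/T_C = 429.1/306.00 = 1.402 kJ/K.
ΔS_univ = −Q_H/T_H + Q_C/T_C = 0.163 kJ/K (> 0, since η = 0.28 < η_Carnot = 0.364).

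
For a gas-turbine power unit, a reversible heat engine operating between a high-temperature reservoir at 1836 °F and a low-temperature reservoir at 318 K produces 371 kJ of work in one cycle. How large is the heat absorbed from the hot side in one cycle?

T_H = 1836 °F → (1836 − 32) × 5/9 = 1002.22 °C = 1275.37 K.
Since the cycle is reversible, η = 1 − T_C/T_H = 1 − 318.00/1275.37 = 0.7507.
Q_H = W/η = 371/0.7507 = 494 kJ.

Q_H ≈ 494 kJ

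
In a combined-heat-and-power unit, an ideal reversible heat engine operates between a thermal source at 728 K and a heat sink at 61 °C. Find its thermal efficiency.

η ≈ 0.541

T_C = 61 °C → 61 + 273.15 = 334.15 K.
For a reversible engine, η = 1 − T_C/T_H = 1 − 334.15/728.00 = 0.541.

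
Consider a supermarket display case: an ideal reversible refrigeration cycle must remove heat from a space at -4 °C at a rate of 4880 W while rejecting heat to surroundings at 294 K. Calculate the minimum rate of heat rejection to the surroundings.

T_C = -4 °C → -4 + 273.15 = 269.15 K.
For a reversible cycle Q_H/Q_C = T_H/T_C, so Q_H = Q_C·T_H/T_C = 4880 × 294.00/269.15 = 5330 W.

Q̇_H ≈ 5330 W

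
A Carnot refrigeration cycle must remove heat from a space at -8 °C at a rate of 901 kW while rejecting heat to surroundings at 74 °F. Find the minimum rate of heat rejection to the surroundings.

T_H = 74 °F → (74 − 32) × 5/9 = 23.33 °C = 296.48 K.
T_C = -8 °C → -8 + 273.15 = 265.15 K.
For a reversible cycle Q_H/Q_C = T_H/T_C, so Q_H = Q_C·T_H/T_C = 901 × 296.48/265.15 = 1010 kW.

Q̇_H ≈ 1010 kW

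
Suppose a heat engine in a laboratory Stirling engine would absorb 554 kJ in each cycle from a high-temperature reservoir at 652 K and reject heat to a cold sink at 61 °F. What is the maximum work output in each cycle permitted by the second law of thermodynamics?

W_max ≈ 308 kJ

T_C = 61 °F → (61 − 32) × 5/9 = 16.11 °C = 289.26 K.
By the Carnot theorem, η_max = 1 − T_C/T_H = 1 − 289.26/652.00 = 0.5563.
W_max = η_max · Q_H = 0.5563 × 554 = 308 kJ.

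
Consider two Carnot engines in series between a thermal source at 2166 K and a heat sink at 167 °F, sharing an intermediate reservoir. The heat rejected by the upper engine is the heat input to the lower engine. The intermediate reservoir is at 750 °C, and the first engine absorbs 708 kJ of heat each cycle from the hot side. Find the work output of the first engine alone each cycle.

W₁ ≈ 374 kJ

T_C = 167 °F → (167 − 32) × 5/9 = 75.00 °C = 348.15 K.
T_m = 750 °C → 750 + 273.15 = 1023.15 K.
First-stage efficiency η₁ = 1 − T_m/T_H = 1 − 1023.15/2166.00 = 0.5276.
W₁ = η₁·Q_H = 0.5276 × 708 = 374 kJ.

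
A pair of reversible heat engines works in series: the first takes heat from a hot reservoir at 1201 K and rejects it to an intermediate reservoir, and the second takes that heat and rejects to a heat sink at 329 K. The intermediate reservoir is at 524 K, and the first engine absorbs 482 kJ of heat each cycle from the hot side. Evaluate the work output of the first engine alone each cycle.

W₁ ≈ 272 kJ

First-stage efficiency η₁ = 1 − T_m/T_H = 1 − 524.00/1201.00 = 0.5637.
W₁ = η₁·Q_H = 0.5637 × 482 = 272 kJ.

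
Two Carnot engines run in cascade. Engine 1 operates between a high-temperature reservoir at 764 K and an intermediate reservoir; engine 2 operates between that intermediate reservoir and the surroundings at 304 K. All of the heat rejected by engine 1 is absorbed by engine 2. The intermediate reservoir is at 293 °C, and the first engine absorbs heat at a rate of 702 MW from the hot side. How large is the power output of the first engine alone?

Ẇ₁ ≈ 182 MW

T_m = 293 °C → 293 + 273.15 = 566.15 K.
First-stage efficiency η₁ = 1 − T_m/T_H = 1 − 566.15/764.00 = 0.2590.
W₁ = η₁·Q_H = 0.2590 × 702 = 182 MW.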